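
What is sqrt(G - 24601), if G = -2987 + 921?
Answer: 3*I*sqrt(2963) ≈ 163.3*I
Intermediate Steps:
G = -2066
sqrt(G - 24601) = sqrt(-2066 - 24601) = sqrt(-26667) = 3*I*sqrt(2963)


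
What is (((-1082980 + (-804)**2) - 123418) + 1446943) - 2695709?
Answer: -1808748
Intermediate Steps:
(((-1082980 + (-804)**2) - 123418) + 1446943) - 2695709 = (((-1082980 + 646416) - 123418) + 1446943) - 2695709 = ((-436564 - 123418) + 1446943) - 2695709 = (-559982 + 1446943) - 2695709 = 886961 - 2695709 = -1808748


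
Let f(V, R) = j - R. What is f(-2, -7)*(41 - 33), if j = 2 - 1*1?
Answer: 64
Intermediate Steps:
j = 1 (j = 2 - 1 = 1)
f(V, R) = 1 - R
f(-2, -7)*(41 - 33) = (1 - 1*(-7))*(41 - 33) = (1 + 7)*8 = 8*8 = 64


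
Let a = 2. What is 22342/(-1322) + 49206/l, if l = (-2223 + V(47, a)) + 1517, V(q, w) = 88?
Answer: -6571474/68083 ≈ -96.521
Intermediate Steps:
l = -618 (l = (-2223 + 88) + 1517 = -2135 + 1517 = -618)
22342/(-1322) + 49206/l = 22342/(-1322) + 49206/(-618) = 22342*(-1/1322) + 49206*(-1/618) = -11171/661 - 8201/103 = -6571474/68083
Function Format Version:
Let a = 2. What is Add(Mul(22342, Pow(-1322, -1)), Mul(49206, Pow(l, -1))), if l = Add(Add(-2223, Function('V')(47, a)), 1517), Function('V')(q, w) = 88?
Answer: Rational(-6571474, 68083) ≈ -96.521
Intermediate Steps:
l = -618 (l = Add(Add(-2223, 88), 1517) = Add(-2135, 1517) = -618)
Add(Mul(22342, Pow(-1322, -1)), Mul(49206, Pow(l, -1))) = Add(Mul(22342, Pow(-1322, -1)), Mul(49206, Pow(-618, -1))) = Add(Mul(22342, Rational(-1, 1322)), Mul(49206, Rational(-1, 618))) = Add(Rational(-11171, 661), Rational(-8201, 103)) = Rational(-6571474, 68083)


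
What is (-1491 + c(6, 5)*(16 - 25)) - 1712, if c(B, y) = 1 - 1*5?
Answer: -3167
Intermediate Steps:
c(B, y) = -4 (c(B, y) = 1 - 5 = -4)
(-1491 + c(6, 5)*(16 - 25)) - 1712 = (-1491 - 4*(16 - 25)) - 1712 = (-1491 - 4*(-9)) - 1712 = (-1491 + 36) - 1712 = -1455 - 1712 = -3167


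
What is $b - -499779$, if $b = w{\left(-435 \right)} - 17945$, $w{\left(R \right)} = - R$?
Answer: $482269$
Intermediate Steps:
$b = -17510$ ($b = \left(-1\right) \left(-435\right) - 17945 = 435 - 17945 = -17510$)
$b - -499779 = -17510 - -499779 = -17510 + 499779 = 482269$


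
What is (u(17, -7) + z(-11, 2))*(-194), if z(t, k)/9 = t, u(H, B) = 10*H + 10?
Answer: -15714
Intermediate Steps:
u(H, B) = 10 + 10*H
z(t, k) = 9*t
(u(17, -7) + z(-11, 2))*(-194) = ((10 + 10*17) + 9*(-11))*(-194) = ((10 + 170) - 99)*(-194) = (180 - 99)*(-194) = 81*(-194) = -15714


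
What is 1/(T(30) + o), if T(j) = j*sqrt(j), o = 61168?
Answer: 7646/467687153 - 15*sqrt(30)/1870748612 ≈ 1.6305e-5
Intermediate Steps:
T(j) = j**(3/2)
1/(T(30) + o) = 1/(30**(3/2) + 61168) = 1/(30*sqrt(30) + 61168) = 1/(61168 + 30*sqrt(30))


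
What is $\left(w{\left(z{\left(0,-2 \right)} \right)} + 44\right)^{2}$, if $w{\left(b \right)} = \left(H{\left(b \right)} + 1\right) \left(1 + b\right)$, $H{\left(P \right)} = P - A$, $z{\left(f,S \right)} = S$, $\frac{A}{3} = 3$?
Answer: $2916$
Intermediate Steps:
$A = 9$ ($A = 3 \cdot 3 = 9$)
$H{\left(P \right)} = -9 + P$ ($H{\left(P \right)} = P - 9 = -9 + P$)
$w{\left(b \right)} = \left(1 + b\right) \left(-8 + b\right)$ ($w{\left(b \right)} = \left(\left(-9 + b\right) + 1\right) \left(1 + b\right) = \left(-8 + b\right) \left(1 + b\right) = \left(1 + b\right) \left(-8 + b\right)$)
$\left(w{\left(z{\left(0,-2 \right)} \right)} + 44\right)^{2} = \left(\left(-8 + \left(-2\right)^{2} - -14\right) + 44\right)^{2} = \left(\left(-8 + 4 + 14\right) + 44\right)^{2} = \left(10 + 44\right)^{2} = 54^{2} = 2916$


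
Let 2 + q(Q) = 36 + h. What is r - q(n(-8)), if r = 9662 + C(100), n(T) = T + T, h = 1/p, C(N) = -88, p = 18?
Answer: 171719/18 ≈ 9539.9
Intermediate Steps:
h = 1/18 ≈ 0.055556
n(T) = 2*T
q(Q) = 613/18 (q(Q) = -2 + (36 + 1/18) = -2 + 649/18 = 613/18)
r = 9574 (r = 9662 - 88 = 9574)
r - q(n(-8)) = 9574 - 1*613/18 = 9574 - 613/18 = 171719/18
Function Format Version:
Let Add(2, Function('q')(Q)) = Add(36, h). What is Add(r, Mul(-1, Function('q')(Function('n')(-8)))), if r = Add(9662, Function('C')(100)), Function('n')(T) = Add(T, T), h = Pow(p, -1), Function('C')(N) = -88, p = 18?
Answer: Rational(171719, 18) ≈ 9539.9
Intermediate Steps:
h = Rational(1, 18) (h = Pow(18, -1) = Rational(1, 18) ≈ 0.055556)
Function('n')(T) = Mul(2, T)
Function('q')(Q) = Rational(613, 18) (Function('q')(Q) = Add(-2, Add(36, Rational(1, 18))) = Add(-2, Rational(649, 18)) = Rational(613, 18))
r = 9574 (r = Add(9662, -88) = 9574)
Add(r, Mul(-1, Function('q')(Function('n')(-8)))) = Add(9574, Mul(-1, Rational(613, 18))) = Add(9574, Rational(-613, 18)) = Rational(171719, 18)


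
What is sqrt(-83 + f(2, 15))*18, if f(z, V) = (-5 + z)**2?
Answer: 18*I*sqrt(74) ≈ 154.84*I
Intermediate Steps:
sqrt(-83 + f(2, 15))*18 = sqrt(-83 + (-5 + 2)**2)*18 = sqrt(-83 + (-3)**2)*18 = sqrt(-83 + 9)*18 = sqrt(-74)*18 = (I*sqrt(74))*18 = 18*I*sqrt(74)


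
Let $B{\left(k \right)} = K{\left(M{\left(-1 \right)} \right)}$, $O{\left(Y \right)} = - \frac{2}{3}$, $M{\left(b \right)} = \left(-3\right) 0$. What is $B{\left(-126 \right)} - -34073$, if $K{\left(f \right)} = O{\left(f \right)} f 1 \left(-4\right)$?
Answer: $34073$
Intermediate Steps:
$M{\left(b \right)} = 0$
$O{\left(Y \right)} = - \frac{2}{3}$ ($O{\left(Y \right)} = \left(-2\right) \frac{1}{3} = - \frac{2}{3}$)
$K{\left(f \right)} = \frac{8 f}{3}$ ($K{\left(f \right)} = - \frac{2 f}{3} \cdot 1 \left(-4\right) = - \frac{2 f}{3} \left(-4\right) = \frac{8 f}{3}$)
$B{\left(k \right)} = 0$ ($B{\left(k \right)} = \frac{8}{3} \cdot 0 = 0$)
$B{\left(-126 \right)} - -34073 = 0 - -34073 = 0 + 34073 = 34073$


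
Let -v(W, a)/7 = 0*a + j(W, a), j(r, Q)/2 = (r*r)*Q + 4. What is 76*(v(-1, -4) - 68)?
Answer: -5168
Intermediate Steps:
j(r, Q) = 8 + 2*Q*r² (j(r, Q) = 2*((r*r)*Q + 4) = 2*(r²*Q + 4) = 2*(Q*r² + 4) = 2*(4 + Q*r²) = 8 + 2*Q*r²)
v(W, a) = -56 - 14*a*W² (v(W, a) = -7*(0*a + (8 + 2*a*W²)) = -7*(0 + (8 + 2*a*W²)) = -7*(8 + 2*a*W²) = -56 - 14*a*W²)
76*(v(-1, -4) - 68) = 76*((-56 - 14*(-4)*(-1)²) - 68) = 76*((-56 - 14*(-4)*1) - 68) = 76*((-56 + 56) - 68) = 76*(0 - 68) = 76*(-68) = -5168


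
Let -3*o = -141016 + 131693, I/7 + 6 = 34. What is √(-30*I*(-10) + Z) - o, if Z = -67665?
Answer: -9323/3 + 3*I*√985 ≈ -3107.7 + 94.154*I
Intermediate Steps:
I = 196 (I = -42 + 7*34 = -42 + 238 = 196)
o = 9323/3 (o = -(-141016 + 131693)/3 = -⅓*(-9323) = 9323/3 ≈ 3107.7)
√(-30*I*(-10) + Z) - o = √(-30*196*(-10) - 67665) - 1*9323/3 = √(-5880*(-10) - 67665) - 9323/3 = √(58800 - 67665) - 9323/3 = √(-8865) - 9323/3 = 3*I*√985 - 9323/3 = -9323/3 + 3*I*√985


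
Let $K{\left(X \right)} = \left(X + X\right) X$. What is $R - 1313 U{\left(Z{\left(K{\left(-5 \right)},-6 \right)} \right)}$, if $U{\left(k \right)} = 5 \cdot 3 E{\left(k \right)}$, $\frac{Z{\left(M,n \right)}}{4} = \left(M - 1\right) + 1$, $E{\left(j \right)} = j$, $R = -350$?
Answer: $-3939350$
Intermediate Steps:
$K{\left(X \right)} = 2 X^{2}$ ($K{\left(X \right)} = 2 X X = 2 X^{2}$)
$Z{\left(M,n \right)} = 4 M$ ($Z{\left(M,n \right)} = 4 \left(\left(M - 1\right) + 1\right) = 4 \left(\left(-1 + M\right) + 1\right) = 4 M$)
$U{\left(k \right)} = 15 k$ ($U{\left(k \right)} = 5 \cdot 3 k = 15 k$)
$R - 1313 U{\left(Z{\left(K{\left(-5 \right)},-6 \right)} \right)} = -350 - 1313 \cdot 15 \cdot 4 \cdot 2 \left(-5\right)^{2} = -350 - 1313 \cdot 15 \cdot 4 \cdot 2 \cdot 25 = -350 - 1313 \cdot 15 \cdot 4 \cdot 50 = -350 - 1313 \cdot 15 \cdot 200 = -350 - 3939000 = -3939350$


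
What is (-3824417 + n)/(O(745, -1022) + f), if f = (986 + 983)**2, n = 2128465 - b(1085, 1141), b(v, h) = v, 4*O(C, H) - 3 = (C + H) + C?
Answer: -6788148/15508315 ≈ -0.43771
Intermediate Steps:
O(C, H) = 3/4 + C/2 + H/4 (O(C, H) = 3/4 + ((C + H) + C)/4 = 3/4 + (H + 2*C)/4 = 3/4 + (C/2 + H/4) = 3/4 + C/2 + H/4)
n = 2127380 (n = 2128465 - 1*1085 = 2128465 - 1085 = 2127380)
f = 3876961 (f = 1969**2 = 3876961)
(-3824417 + n)/(O(745, -1022) + f) = (-3824417 + 2127380)/((3/4 + (1/2)*745 + (1/4)*(-1022)) + 3876961) = -1697037/((3/4 + 745/2 - 511/2) + 3876961) = -1697037/(471/4 + 3876961) = -1697037/15508315/4 = -1697037*4/15508315 = -6788148/15508315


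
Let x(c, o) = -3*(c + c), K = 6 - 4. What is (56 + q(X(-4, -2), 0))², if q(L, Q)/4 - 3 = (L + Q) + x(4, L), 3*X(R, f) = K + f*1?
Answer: 784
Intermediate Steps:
K = 2
x(c, o) = -6*c
X(R, f) = ⅔ + f/3 (X(R, f) = (2 + f*1)/3 = (2 + f)/3 = ⅔ + f/3)
q(L, Q) = -84 + 4*L + 4*Q (q(L, Q) = 12 + 4*((L + Q) - 6*4) = 12 + 4*((L + Q) - 24) = 12 + 4*(-24 + L + Q) = 12 + (-96 + 4*L + 4*Q) = -84 + 4*L + 4*Q)
(56 + q(X(-4, -2), 0))² = (56 + (-84 + 4*(⅔ + (⅓)*(-2)) + 4*0))² = (56 + (-84 + 4*(⅔ - ⅔) + 0))² = (56 + (-84 + 4*0 + 0))² = (56 + (-84 + 0 + 0))² = (56 - 84)² = (-28)² = 784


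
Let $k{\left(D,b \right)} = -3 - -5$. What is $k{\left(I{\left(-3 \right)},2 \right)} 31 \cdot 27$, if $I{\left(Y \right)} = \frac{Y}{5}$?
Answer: $1674$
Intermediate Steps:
$I{\left(Y \right)} = \frac{Y}{5}$ ($I{\left(Y \right)} = Y \frac{1}{5} = \frac{Y}{5}$)
$k{\left(D,b \right)} = 2$ ($k{\left(D,b \right)} = -3 + 5 = 2$)
$k{\left(I{\left(-3 \right)},2 \right)} 31 \cdot 27 = 2 \cdot 31 \cdot 27 = 62 \cdot 27 = 1674$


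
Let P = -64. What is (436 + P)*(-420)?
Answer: -156240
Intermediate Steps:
(436 + P)*(-420) = (436 - 64)*(-420) = 372*(-420) = -156240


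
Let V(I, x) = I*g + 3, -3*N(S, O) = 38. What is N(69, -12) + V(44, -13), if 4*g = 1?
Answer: 4/3 ≈ 1.3333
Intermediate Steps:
g = 1/4 (g = (1/4)*1 = 1/4 ≈ 0.25000)
N(S, O) = -38/3 (N(S, O) = -1/3*38 = -38/3)
V(I, x) = 3 + I/4 (V(I, x) = I*(1/4) + 3 = I/4 + 3 = 3 + I/4)
N(69, -12) + V(44, -13) = -38/3 + (3 + (1/4)*44) = -38/3 + (3 + 11) = -38/3 + 14 = 4/3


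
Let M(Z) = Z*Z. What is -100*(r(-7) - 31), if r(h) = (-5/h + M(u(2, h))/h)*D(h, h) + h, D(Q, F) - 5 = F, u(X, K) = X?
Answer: 26800/7 ≈ 3828.6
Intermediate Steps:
M(Z) = Z**2
D(Q, F) = 5 + F
r(h) = h - (5 + h)/h (r(h) = (-5/h + 2**2/h)*(5 + h) + h = (-5/h + 4/h)*(5 + h) + h = (-1/h)*(5 + h) + h = -(5 + h)/h + h = h - (5 + h)/h)
-100*(r(-7) - 31) = -100*((-1 - 7 - 5/(-7)) - 31) = -100*((-1 - 7 - 5*(-1/7)) - 31) = -100*((-1 - 7 + 5/7) - 31) = -100*(-51/7 - 31) = -100*(-268/7) = 26800/7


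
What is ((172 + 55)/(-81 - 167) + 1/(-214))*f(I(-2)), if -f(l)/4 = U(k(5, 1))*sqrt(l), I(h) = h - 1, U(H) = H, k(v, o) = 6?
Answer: 73239*I*sqrt(3)/3317 ≈ 38.243*I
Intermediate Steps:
I(h) = -1 + h
f(l) = -24*sqrt(l)
((172 + 55)/(-81 - 167) + 1/(-214))*f(I(-2)) = ((172 + 55)/(-81 - 167) + 1/(-214))*(-24*sqrt(-1 - 2)) = (227/(-248) - 1/214)*(-24*I*sqrt(3)) = (227*(-1/248) - 1/214)*(-24*I*sqrt(3)) = (-227/248 - 1/214)*(-24*I*sqrt(3)) = -(-73239)*I*sqrt(3)/3317 = 73239*I*sqrt(3)/3317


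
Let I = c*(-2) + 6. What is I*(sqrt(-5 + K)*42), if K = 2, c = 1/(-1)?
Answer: 336*I*sqrt(3) ≈ 581.97*I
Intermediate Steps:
c = -1
I = 8 (I = -1*(-2) + 6 = 2 + 6 = 8)
I*(sqrt(-5 + K)*42) = 8*(sqrt(-5 + 2)*42) = 8*(sqrt(-3)*42) = 8*((I*sqrt(3))*42) = 8*(42*I*sqrt(3)) = 336*I*sqrt(3)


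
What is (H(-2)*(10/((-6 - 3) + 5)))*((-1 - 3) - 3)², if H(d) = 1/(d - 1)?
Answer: 245/6 ≈ 40.833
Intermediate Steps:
H(d) = 1/(-1 + d)
(H(-2)*(10/((-6 - 3) + 5)))*((-1 - 3) - 3)² = ((10/((-6 - 3) + 5))/(-1 - 2))*((-1 - 3) - 3)² = ((10/(-9 + 5))/(-3))*(-4 - 3)² = -10/(3*(-4))*(-7)² = -10*(-1)/(3*4)*49 = -⅓*(-5/2)*49 = (⅚)*49 = 245/6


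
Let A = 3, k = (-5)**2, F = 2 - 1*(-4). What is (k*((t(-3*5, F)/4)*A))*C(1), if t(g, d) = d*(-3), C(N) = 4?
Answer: -1350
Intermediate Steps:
F = 6 (F = 2 + 4 = 6)
t(g, d) = -3*d
k = 25
(k*((t(-3*5, F)/4)*A))*C(1) = (25*((-3*6/4)*3))*4 = (25*(-18*1/4*3))*4 = (25*(-9/2*3))*4 = (25*(-27/2))*4 = -675/2*4 = -1350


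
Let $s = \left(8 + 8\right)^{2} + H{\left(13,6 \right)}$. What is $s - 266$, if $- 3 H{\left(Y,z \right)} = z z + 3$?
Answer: $-23$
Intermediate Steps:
$H{\left(Y,z \right)} = -1 - \frac{z^{2}}{3}$ ($H{\left(Y,z \right)} = - \frac{z z + 3}{3} = - \frac{z^{2} + 3}{3} = - \frac{3 + z^{2}}{3} = -1 - \frac{z^{2}}{3}$)
$s = 243$ ($s = \left(8 + 8\right)^{2} - \left(1 + \frac{6^{2}}{3}\right) = 16^{2} - 13 = 256 - 13 = 243$)
$s - 266 = 243 - 266 = -23$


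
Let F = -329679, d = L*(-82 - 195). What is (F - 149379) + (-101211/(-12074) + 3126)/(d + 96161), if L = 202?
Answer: -232563132117909/485459318 ≈ -4.7906e+5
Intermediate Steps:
d = -55954 (d = 202*(-82 - 195) = 202*(-277) = -55954)
(F - 149379) + (-101211/(-12074) + 3126)/(d + 96161) = (-329679 - 149379) + (-101211/(-12074) + 3126)/(-55954 + 96161) = -479058 + (-101211*(-1/12074) + 3126)/40207 = -479058 + (101211/12074 + 3126)*(1/40207) = -479058 + (37844535/12074)*(1/40207) = -479058 + 37844535/485459318 = -232563132117909/485459318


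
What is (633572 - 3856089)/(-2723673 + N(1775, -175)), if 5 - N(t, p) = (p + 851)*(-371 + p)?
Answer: 3222517/2354572 ≈ 1.3686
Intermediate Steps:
N(t, p) = 5 - (-371 + p)*(851 + p) (N(t, p) = 5 - (p + 851)*(-371 + p) = 5 - (851 + p)*(-371 + p) = 5 - (-371 + p)*(851 + p))
(633572 - 3856089)/(-2723673 + N(1775, -175)) = (633572 - 3856089)/(-2723673 + (315726 - 1*(-175)² - 480*(-175))) = -3222517/(-2723673 + (315726 - 1*30625 + 84000)) = -3222517/(-2723673 + (315726 - 30625 + 84000)) = -3222517/(-2723673 + 369101) = -3222517/(-2354572) = -3222517*(-1/2354572) = 3222517/2354572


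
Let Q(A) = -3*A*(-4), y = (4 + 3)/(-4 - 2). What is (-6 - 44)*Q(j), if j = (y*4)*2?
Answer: 5600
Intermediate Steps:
y = -7/6 (y = 7/(-6) = 7*(-⅙) = -7/6 ≈ -1.1667)
j = -28/3 (j = -7/6*4*2 = -14/3*2 = -28/3 ≈ -9.3333)
Q(A) = 12*A
(-6 - 44)*Q(j) = (-6 - 44)*(12*(-28/3)) = -50*(-112) = 5600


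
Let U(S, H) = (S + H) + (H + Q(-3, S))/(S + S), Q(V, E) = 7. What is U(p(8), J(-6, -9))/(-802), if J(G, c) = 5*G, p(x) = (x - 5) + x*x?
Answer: -4935/107468 ≈ -0.045921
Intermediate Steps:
p(x) = -5 + x + x² (p(x) = (-5 + x) + x² = -5 + x + x²)
U(S, H) = H + S + (7 + H)/(2*S) (U(S, H) = (S + H) + (H + 7)/(S + S) = (H + S) + (7 + H)/((2*S)) = (H + S) + (7 + H)*(1/(2*S)) = (H + S) + (7 + H)/(2*S) = H + S + (7 + H)/(2*S))
U(p(8), J(-6, -9))/(-802) = ((7 + 5*(-6) + 2*(-5 + 8 + 8²)*(5*(-6) + (-5 + 8 + 8²)))/(2*(-5 + 8 + 8²)))/(-802) = ((7 - 30 + 2*(-5 + 8 + 64)*(-30 + (-5 + 8 + 64)))/(2*(-5 + 8 + 64)))*(-1/802) = ((½)*(7 - 30 + 2*67*(-30 + 67))/67)*(-1/802) = ((½)*(1/67)*(7 - 30 + 2*67*37))*(-1/802) = ((½)*(1/67)*(7 - 30 + 4958))*(-1/802) = ((½)*(1/67)*4935)*(-1/802) = (4935/134)*(-1/802) = -4935/107468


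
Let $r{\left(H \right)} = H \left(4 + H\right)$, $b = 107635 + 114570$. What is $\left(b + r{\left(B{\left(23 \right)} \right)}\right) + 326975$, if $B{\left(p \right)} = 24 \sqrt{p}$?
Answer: $562428 + 96 \sqrt{23} \approx 5.6289 \cdot 10^{5}$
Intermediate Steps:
$b = 222205$
$\left(b + r{\left(B{\left(23 \right)} \right)}\right) + 326975 = \left(222205 + 24 \sqrt{23} \left(4 + 24 \sqrt{23}\right)\right) + 326975 = 549180 + 24 \sqrt{23} \left(4 + 24 \sqrt{23}\right)$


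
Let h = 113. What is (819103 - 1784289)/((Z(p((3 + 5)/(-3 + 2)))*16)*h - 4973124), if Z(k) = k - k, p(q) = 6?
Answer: 482593/2486562 ≈ 0.19408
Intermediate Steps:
Z(k) = 0
(819103 - 1784289)/((Z(p((3 + 5)/(-3 + 2)))*16)*h - 4973124) = (819103 - 1784289)/((0*16)*113 - 4973124) = -965186/(0*113 - 4973124) = -965186/(0 - 4973124) = -965186/(-4973124) = -965186*(-1/4973124) = 482593/2486562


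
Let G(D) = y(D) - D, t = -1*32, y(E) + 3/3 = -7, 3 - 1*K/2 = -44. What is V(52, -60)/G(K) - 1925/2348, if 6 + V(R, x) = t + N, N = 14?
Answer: -23333/39916 ≈ -0.58455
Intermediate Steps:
K = 94 (K = 6 - 2*(-44) = 6 + 88 = 94)
y(E) = -8 (y(E) = -1 - 7 = -8)
t = -32
V(R, x) = -24 (V(R, x) = -6 + (-32 + 14) = -6 - 18 = -24)
G(D) = -8 - D
V(52, -60)/G(K) - 1925/2348 = -24/(-8 - 1*94) - 1925/2348 = -24/(-8 - 94) - 1925*1/2348 = -24/(-102) - 1925/2348 = -24*(-1/102) - 1925/2348 = 4/17 - 1925/2348 = -23333/39916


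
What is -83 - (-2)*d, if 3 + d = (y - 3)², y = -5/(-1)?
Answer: -81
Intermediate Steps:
y = 5 (y = -5*(-1) = 5)
d = 1 (d = -3 + (5 - 3)² = -3 + 2² = -3 + 4 = 1)
-83 - (-2)*d = -83 - (-2) = -83 - 1*(-2) = -83 + 2 = -81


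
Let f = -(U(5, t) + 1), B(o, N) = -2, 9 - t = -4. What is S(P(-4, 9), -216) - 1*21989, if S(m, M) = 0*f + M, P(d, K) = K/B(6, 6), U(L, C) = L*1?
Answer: -22205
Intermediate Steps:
t = 13 (t = 9 - 1*(-4) = 9 + 4 = 13)
U(L, C) = L
f = -6 (f = -(5 + 1) = -1*6 = -6)
P(d, K) = -K/2 (P(d, K) = K/(-2) = K*(-½) = -K/2)
S(m, M) = M (S(m, M) = 0*(-6) + M = 0 + M = M)
S(P(-4, 9), -216) - 1*21989 = -216 - 1*21989 = -216 - 21989 = -22205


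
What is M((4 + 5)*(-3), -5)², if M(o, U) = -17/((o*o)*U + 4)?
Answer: 289/13256881 ≈ 2.1800e-5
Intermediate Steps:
M(o, U) = -17/(4 + U*o²) (M(o, U) = -17/(o²*U + 4) = -17/(U*o² + 4) = -17/(4 + U*o²))
M((4 + 5)*(-3), -5)² = (-17/(4 - 5*9*(4 + 5)²))² = (-17/(4 - 5*(9*(-3))²))² = (-17/(4 - 5*(-27)²))² = (-17/(4 - 5*729))² = (-17/(4 - 3645))² = (-17/(-3641))² = (-17*(-1/3641))² = (17/3641)² = 289/13256881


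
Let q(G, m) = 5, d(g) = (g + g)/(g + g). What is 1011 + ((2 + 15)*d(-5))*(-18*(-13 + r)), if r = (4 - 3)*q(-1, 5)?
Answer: 3459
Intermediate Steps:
d(g) = 1 (d(g) = (2*g)/((2*g)) = (2*g)*(1/(2*g)) = 1)
r = 5 (r = (4 - 3)*5 = 1*5 = 5)
1011 + ((2 + 15)*d(-5))*(-18*(-13 + r)) = 1011 + ((2 + 15)*1)*(-18*(-13 + 5)) = 1011 + (17*1)*(-18*(-8)) = 1011 + 17*144 = 1011 + 2448 = 3459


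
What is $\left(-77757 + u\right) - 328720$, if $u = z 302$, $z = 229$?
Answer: $-337319$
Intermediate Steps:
$u = 69158$ ($u = 229 \cdot 302 = 69158$)
$\left(-77757 + u\right) - 328720 = \left(-77757 + 69158\right) - 328720 = -8599 - 328720 = -337319$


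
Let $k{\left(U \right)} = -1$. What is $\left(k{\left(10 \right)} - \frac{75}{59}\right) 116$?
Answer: $- \frac{15544}{59} \approx -263.46$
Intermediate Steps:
$\left(k{\left(10 \right)} - \frac{75}{59}\right) 116 = \left(-1 - \frac{75}{59}\right) 116 = \left(- \frac{134}{59}\right) 116 = - \frac{15544}{59}$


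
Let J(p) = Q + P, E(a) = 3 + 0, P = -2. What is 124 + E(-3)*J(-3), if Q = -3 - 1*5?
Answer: 94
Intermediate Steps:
Q = -8 (Q = -3 - 5 = -8)
E(a) = 3
J(p) = -10 (J(p) = -8 - 2 = -10)
124 + E(-3)*J(-3) = 124 + 3*(-10) = 124 - 30 = 94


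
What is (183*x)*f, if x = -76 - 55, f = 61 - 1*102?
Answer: 982893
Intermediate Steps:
f = -41 (f = 61 - 102 = -41)
x = -131
(183*x)*f = (183*(-131))*(-41) = -23973*(-41) = 982893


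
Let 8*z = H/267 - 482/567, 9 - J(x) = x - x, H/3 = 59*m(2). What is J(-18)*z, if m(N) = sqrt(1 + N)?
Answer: -241/252 + 531*sqrt(3)/712 ≈ 0.33539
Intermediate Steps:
H = 177*sqrt(3) (H = 3*(59*sqrt(1 + 2)) = 3*(59*sqrt(3)) = 177*sqrt(3) ≈ 306.57)
J(x) = 9 (J(x) = 9 - (x - x) = 9 - 1*0 = 9 + 0 = 9)
z = -241/2268 + 59*sqrt(3)/712 (z = ((177*sqrt(3))/267 - 482/567)/8 = ((177*sqrt(3))*(1/267) - 482*1/567)/8 = (59*sqrt(3)/89 - 482/567)/8 = (-482/567 + 59*sqrt(3)/89)/8 = -241/2268 + 59*sqrt(3)/712 ≈ 0.037266)
J(-18)*z = 9*(-241/2268 + 59*sqrt(3)/712) = -241/252 + 531*sqrt(3)/712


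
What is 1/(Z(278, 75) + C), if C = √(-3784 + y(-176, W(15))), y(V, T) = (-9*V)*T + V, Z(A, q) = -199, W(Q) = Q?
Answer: -199/19801 - 30*√22/19801 ≈ -0.017156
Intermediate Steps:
y(V, T) = V - 9*T*V (y(V, T) = -9*T*V + V = V - 9*T*V)
C = 30*√22 (C = √(-3784 - 176*(1 - 9*15)) = √(-3784 - 176*(1 - 135)) = √(-3784 - 176*(-134)) = √(-3784 + 23584) = √19800 = 30*√22 ≈ 140.71)
1/(Z(278, 75) + C) = 1/(-199 + 30*√22)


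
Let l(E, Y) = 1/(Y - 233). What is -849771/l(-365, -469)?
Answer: 596539242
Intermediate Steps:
l(E, Y) = 1/(-233 + Y)
-849771/l(-365, -469) = -849771/(1/(-233 - 469)) = -849771/(1/(-702)) = -849771/(-1/702) = -849771*(-702) = 596539242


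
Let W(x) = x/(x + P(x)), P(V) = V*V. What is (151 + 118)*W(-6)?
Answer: -269/5 ≈ -53.800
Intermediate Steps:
P(V) = V**2
W(x) = x/(x + x**2)
(151 + 118)*W(-6) = (151 + 118)/(1 - 6) = 269/(-5) = 269*(-1/5) = -269/5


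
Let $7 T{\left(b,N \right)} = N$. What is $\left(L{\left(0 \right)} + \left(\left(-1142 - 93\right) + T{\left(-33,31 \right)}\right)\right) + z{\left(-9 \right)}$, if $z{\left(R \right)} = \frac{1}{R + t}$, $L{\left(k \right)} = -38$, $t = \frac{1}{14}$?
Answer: $- \frac{1110098}{875} \approx -1268.7$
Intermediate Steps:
$T{\left(b,N \right)} = \frac{N}{7}$
$t = \frac{1}{14} \approx 0.071429$
$z{\left(R \right)} = \frac{1}{\frac{1}{14} + R}$ ($z{\left(R \right)} = \frac{1}{R + \frac{1}{14}} = \frac{1}{\frac{1}{14} + R}$)
$\left(L{\left(0 \right)} + \left(\left(-1142 - 93\right) + T{\left(-33,31 \right)}\right)\right) + z{\left(-9 \right)} = \left(-38 + \left(\left(-1142 - 93\right) + \frac{1}{7} \cdot 31\right)\right) + \frac{14}{1 + 14 \left(-9\right)} = \left(-38 + \left(-1235 + \frac{31}{7}\right)\right) + \frac{14}{1 - 126} = \left(-38 - \frac{8614}{7}\right) + \frac{14}{-125} = - \frac{8880}{7} + 14 \left(- \frac{1}{125}\right) = - \frac{8880}{7} - \frac{14}{125} = - \frac{1110098}{875}$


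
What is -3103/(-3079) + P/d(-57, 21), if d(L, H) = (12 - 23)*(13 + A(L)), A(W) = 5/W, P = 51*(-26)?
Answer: 128919433/12463792 ≈ 10.344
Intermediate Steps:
P = -1326
d(L, H) = -143 - 55/L (d(L, H) = (12 - 23)*(13 + 5/L) = -11*(13 + 5/L) = -143 - 55/L)
-3103/(-3079) + P/d(-57, 21) = -3103/(-3079) - 1326/(-143 - 55/(-57)) = -3103*(-1/3079) - 1326/(-143 - 55*(-1/57)) = 3103/3079 - 1326/(-143 + 55/57) = 3103/3079 - 1326/(-8096/57) = 3103/3079 - 1326*(-57/8096) = 3103/3079 + 37791/4048 = 128919433/12463792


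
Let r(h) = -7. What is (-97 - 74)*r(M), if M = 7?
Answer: 1197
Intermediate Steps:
(-97 - 74)*r(M) = (-97 - 74)*(-7) = -171*(-7) = 1197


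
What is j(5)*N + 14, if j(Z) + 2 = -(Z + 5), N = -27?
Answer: 338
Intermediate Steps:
j(Z) = -7 - Z (j(Z) = -2 - (Z + 5) = -2 - (5 + Z) = -2 + (-5 - Z) = -7 - Z)
j(5)*N + 14 = (-7 - 1*5)*(-27) + 14 = (-7 - 5)*(-27) + 14 = -12*(-27) + 14 = 324 + 14 = 338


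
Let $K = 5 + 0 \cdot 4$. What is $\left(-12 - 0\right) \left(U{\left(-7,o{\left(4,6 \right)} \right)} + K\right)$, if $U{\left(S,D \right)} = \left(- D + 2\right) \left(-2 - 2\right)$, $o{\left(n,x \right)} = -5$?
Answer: $276$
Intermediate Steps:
$U{\left(S,D \right)} = -8 + 4 D$ ($U{\left(S,D \right)} = \left(2 - D\right) \left(-4\right) = -8 + 4 D$)
$K = 5$ ($K = 5 + 0 = 5$)
$\left(-12 - 0\right) \left(U{\left(-7,o{\left(4,6 \right)} \right)} + K\right) = \left(-12 - 0\right) \left(\left(-8 + 4 \left(-5\right)\right) + 5\right) = \left(-12 + 0\right) \left(\left(-8 - 20\right) + 5\right) = - 12 \left(-28 + 5\right) = \left(-12\right) \left(-23\right) = 276$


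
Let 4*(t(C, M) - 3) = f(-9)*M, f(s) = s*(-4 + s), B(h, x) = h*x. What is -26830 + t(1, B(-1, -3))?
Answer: -106957/4 ≈ -26739.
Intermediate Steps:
t(C, M) = 3 + 117*M/4 (t(C, M) = 3 + ((-9*(-4 - 9))*M)/4 = 3 + ((-9*(-13))*M)/4 = 3 + (117*M)/4 = 3 + 117*M/4)
-26830 + t(1, B(-1, -3)) = -26830 + (3 + 117*(-1*(-3))/4) = -26830 + (3 + (117/4)*3) = -26830 + (3 + 351/4) = -26830 + 363/4 = -106957/4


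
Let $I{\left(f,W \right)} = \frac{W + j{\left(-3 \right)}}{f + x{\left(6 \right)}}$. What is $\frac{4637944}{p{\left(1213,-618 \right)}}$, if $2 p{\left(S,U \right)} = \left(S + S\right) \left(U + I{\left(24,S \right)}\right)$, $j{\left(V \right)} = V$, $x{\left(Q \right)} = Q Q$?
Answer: $- \frac{27827664}{4351031} \approx -6.3956$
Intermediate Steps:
$x{\left(Q \right)} = Q^{2}$
$I{\left(f,W \right)} = \frac{-3 + W}{36 + f}$ ($I{\left(f,W \right)} = \frac{W - 3}{f + 6^{2}} = \frac{-3 + W}{f + 36} = \frac{-3 + W}{36 + f}$)
$p{\left(S,U \right)} = S \left(- \frac{1}{20} + U + \frac{S}{60}\right)$ ($p{\left(S,U \right)} = \frac{\left(S + S\right) \left(U + \frac{-3 + S}{36 + 24}\right)}{2} = \frac{2 S \left(U + \frac{-3 + S}{60}\right)}{2} = \frac{2 S \left(U + \left(- \frac{1}{20} + \frac{S}{60}\right)\right)}{2} = \frac{2 S \left(- \frac{1}{20} + U + \frac{S}{60}\right)}{2} = S \left(- \frac{1}{20} + U + \frac{S}{60}\right)$)
$\frac{4637944}{p{\left(1213,-618 \right)}} = \frac{4637944}{\frac{1}{60} \cdot 1213 \left(-3 + 1213 + 60 \left(-618\right)\right)} = \frac{4637944}{\frac{1}{60} \cdot 1213 \left(-3 + 1213 - 37080\right)} = \frac{4637944}{\frac{1}{60} \cdot 1213 \left(-35870\right)} = \frac{4637944}{- \frac{4351031}{6}} = 4637944 \left(- \frac{6}{4351031}\right) = - \frac{27827664}{4351031}$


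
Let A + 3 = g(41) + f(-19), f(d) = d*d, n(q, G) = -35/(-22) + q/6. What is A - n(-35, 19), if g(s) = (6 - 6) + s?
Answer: 13307/33 ≈ 403.24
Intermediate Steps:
n(q, G) = 35/22 + q/6 (n(q, G) = -35*(-1/22) + q*(⅙) = 35/22 + q/6)
f(d) = d²
g(s) = s (g(s) = 0 + s = s)
A = 399 (A = -3 + (41 + (-19)²) = -3 + (41 + 361) = -3 + 402 = 399)
A - n(-35, 19) = 399 - (35/22 + (⅙)*(-35)) = 399 - (35/22 - 35/6) = 399 - 1*(-140/33) = 399 + 140/33 = 13307/33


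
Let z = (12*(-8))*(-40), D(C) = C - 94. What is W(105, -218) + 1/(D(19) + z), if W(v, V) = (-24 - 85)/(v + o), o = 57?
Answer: -136741/203310 ≈ -0.67257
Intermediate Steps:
D(C) = -94 + C
W(v, V) = -109/(57 + v) (W(v, V) = (-24 - 85)/(v + 57) = -109/(57 + v))
z = 3840 (z = -96*(-40) = 3840)
W(105, -218) + 1/(D(19) + z) = -109/(57 + 105) + 1/((-94 + 19) + 3840) = -109/162 + 1/(-75 + 3840) = -109*1/162 + 1/3765 = -109/162 + 1/3765 = -136741/203310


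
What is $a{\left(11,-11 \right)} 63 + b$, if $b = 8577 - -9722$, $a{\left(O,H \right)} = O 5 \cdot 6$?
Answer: $39089$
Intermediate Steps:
$a{\left(O,H \right)} = 30 O$ ($a{\left(O,H \right)} = 5 O 6 = 30 O$)
$b = 18299$ ($b = 8577 + 9722 = 18299$)
$a{\left(11,-11 \right)} 63 + b = 30 \cdot 11 \cdot 63 + 18299 = 330 \cdot 63 + 18299 = 20790 + 18299 = 39089$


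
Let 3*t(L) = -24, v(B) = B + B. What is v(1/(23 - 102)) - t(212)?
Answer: 630/79 ≈ 7.9747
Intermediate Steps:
v(B) = 2*B
t(L) = -8 (t(L) = (1/3)*(-24) = -8)
v(1/(23 - 102)) - t(212) = 2/(23 - 102) - 1*(-8) = 2/(-79) + 8 = 2*(-1/79) + 8 = -2/79 + 8 = 630/79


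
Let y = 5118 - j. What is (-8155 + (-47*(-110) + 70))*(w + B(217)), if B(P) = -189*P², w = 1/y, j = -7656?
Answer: 331395603715495/12774 ≈ 2.5943e+10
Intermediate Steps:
y = 12774 (y = 5118 - 1*(-7656) = 5118 + 7656 = 12774)
w = 1/12774 ≈ 7.8284e-5
(-8155 + (-47*(-110) + 70))*(w + B(217)) = (-8155 + (-47*(-110) + 70))*(1/12774 - 189*217²) = (-8155 + (5170 + 70))*(1/12774 - 189*47089) = (-8155 + 5240)*(1/12774 - 8899821) = -2915*(-113686313453/12774) = 331395603715495/12774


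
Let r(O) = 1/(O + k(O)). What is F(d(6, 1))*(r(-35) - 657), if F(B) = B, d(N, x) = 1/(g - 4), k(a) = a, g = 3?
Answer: 45991/70 ≈ 657.01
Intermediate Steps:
d(N, x) = -1 (d(N, x) = 1/(3 - 4) = 1/(-1) = -1)
r(O) = 1/(2*O) (r(O) = 1/(O + O) = 1/(2*O))
F(d(6, 1))*(r(-35) - 657) = -((½)/(-35) - 657) = -((½)*(-1/35) - 657) = -(-1/70 - 657) = -1*(-45991/70) = 45991/70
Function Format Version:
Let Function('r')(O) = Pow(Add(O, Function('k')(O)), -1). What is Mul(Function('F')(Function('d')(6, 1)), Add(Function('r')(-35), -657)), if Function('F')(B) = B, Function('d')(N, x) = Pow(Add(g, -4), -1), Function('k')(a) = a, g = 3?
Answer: Rational(45991, 70) ≈ 657.01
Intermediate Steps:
Function('d')(N, x) = -1 (Function('d')(N, x) = Pow(Add(3, -4), -1) = Pow(-1, -1) = -1)
Function('r')(O) = Mul(Rational(1, 2), Pow(O, -1)) (Function('r')(O) = Pow(Add(O, O), -1) = Pow(Mul(2, O), -1) = Mul(Rational(1, 2), Pow(O, -1)))
Mul(Function('F')(Function('d')(6, 1)), Add(Function('r')(-35), -657)) = Mul(-1, Add(Mul(Rational(1, 2), Pow(-35, -1)), -657)) = Mul(-1, Add(Mul(Rational(1, 2), Rational(-1, 35)), -657)) = Mul(-1, Add(Rational(-1, 70), -657)) = Mul(-1, Rational(-45991, 70)) = Rational(45991, 70)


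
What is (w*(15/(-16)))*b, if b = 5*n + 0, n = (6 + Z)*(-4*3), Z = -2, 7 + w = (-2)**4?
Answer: 2025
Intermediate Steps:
w = 9 (w = -7 + (-2)**4 = -7 + 16 = 9)
n = -48 (n = (6 - 2)*(-4*3) = 4*(-12) = -48)
b = -240 (b = 5*(-48) + 0 = -240 + 0 = -240)
(w*(15/(-16)))*b = (9*(15/(-16)))*(-240) = (9*(15*(-1/16)))*(-240) = (9*(-15/16))*(-240) = -135/16*(-240) = 2025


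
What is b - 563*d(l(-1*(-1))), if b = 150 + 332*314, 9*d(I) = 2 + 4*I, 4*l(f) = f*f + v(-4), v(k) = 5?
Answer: 935078/9 ≈ 1.0390e+5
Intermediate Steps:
l(f) = 5/4 + f²/4 (l(f) = (f*f + 5)/4 = (f² + 5)/4 = (5 + f²)/4 = 5/4 + f²/4)
d(I) = 2/9 + 4*I/9 (d(I) = (2 + 4*I)/9 = 2/9 + 4*I/9)
b = 104398 (b = 150 + 104248 = 104398)
b - 563*d(l(-1*(-1))) = 104398 - 563*(2/9 + 4*(5/4 + (-1*(-1))²/4)/9) = 104398 - 563*(2/9 + 4*(5/4 + (¼)*1²)/9) = 104398 - 563*(2/9 + 4*(5/4 + (¼)*1)/9) = 104398 - 563*(2/9 + 4*(5/4 + ¼)/9) = 104398 - 563*(2/9 + (4/9)*(3/2)) = 104398 - 563*(2/9 + ⅔) = 104398 - 563*8/9 = 104398 - 4504/9 = 935078/9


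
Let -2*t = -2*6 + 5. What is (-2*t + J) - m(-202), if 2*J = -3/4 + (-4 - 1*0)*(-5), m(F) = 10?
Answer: -59/8 ≈ -7.3750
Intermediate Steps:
t = 7/2 (t = -(-2*6 + 5)/2 = -(-12 + 5)/2 = -1/2*(-7) = 7/2 ≈ 3.5000)
J = 77/8 (J = (-3/4 + (-4 - 1*0)*(-5))/2 = (-3*1/4 + (-4 + 0)*(-5))/2 = (-3/4 - 4*(-5))/2 = (-3/4 + 20)/2 = (1/2)*(77/4) = 77/8 ≈ 9.6250)
(-2*t + J) - m(-202) = (-2*7/2 + 77/8) - 1*10 = (-7 + 77/8) - 10 = 21/8 - 10 = -59/8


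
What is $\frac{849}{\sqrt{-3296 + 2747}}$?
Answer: $- \frac{283 i \sqrt{61}}{61} \approx - 36.234 i$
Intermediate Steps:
$\frac{849}{\sqrt{-3296 + 2747}} = \frac{849}{\sqrt{-549}} = \frac{849}{3 i \sqrt{61}} = 849 \left(- \frac{i \sqrt{61}}{183}\right) = - \frac{283 i \sqrt{61}}{61}$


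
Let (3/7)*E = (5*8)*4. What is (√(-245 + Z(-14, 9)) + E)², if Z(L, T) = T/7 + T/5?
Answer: 43827797/315 + 64*I*√296345/3 ≈ 1.3914e+5 + 11613.0*I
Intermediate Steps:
E = 1120/3 (E = 7*((5*8)*4)/3 = 7*(40*4)/3 = (7/3)*160 = 1120/3 ≈ 373.33)
Z(L, T) = 12*T/35 (Z(L, T) = T*(⅐) + T*(⅕) = T/7 + T/5 = 12*T/35)
(√(-245 + Z(-14, 9)) + E)² = (√(-245 + (12/35)*9) + 1120/3)² = (√(-245 + 108/35) + 1120/3)² = (√(-8467/35) + 1120/3)² = (I*√296345/35 + 1120/3)² = (1120/3 + I*√296345/35)²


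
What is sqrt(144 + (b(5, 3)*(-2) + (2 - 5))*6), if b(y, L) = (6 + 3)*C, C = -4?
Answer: 3*sqrt(62) ≈ 23.622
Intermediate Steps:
b(y, L) = -36 (b(y, L) = (6 + 3)*(-4) = 9*(-4) = -36)
sqrt(144 + (b(5, 3)*(-2) + (2 - 5))*6) = sqrt(144 + (-36*(-2) + (2 - 5))*6) = sqrt(144 + (72 - 3)*6) = sqrt(144 + 69*6) = sqrt(144 + 414) = sqrt(558) = 3*sqrt(62)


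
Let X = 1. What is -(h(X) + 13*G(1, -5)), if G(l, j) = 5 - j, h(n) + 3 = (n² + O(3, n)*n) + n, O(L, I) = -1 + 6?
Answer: -134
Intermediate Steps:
O(L, I) = 5
h(n) = -3 + n² + 6*n (h(n) = -3 + ((n² + 5*n) + n) = -3 + (n² + 6*n) = -3 + n² + 6*n)
-(h(X) + 13*G(1, -5)) = -((-3 + 1² + 6*1) + 13*(5 - 1*(-5))) = -((-3 + 1 + 6) + 13*(5 + 5)) = -(4 + 13*10) = -(4 + 130) = -1*134 = -134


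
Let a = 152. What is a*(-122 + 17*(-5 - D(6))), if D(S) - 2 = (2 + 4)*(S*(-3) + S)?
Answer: 149416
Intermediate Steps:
D(S) = 2 - 12*S (D(S) = 2 + (2 + 4)*(S*(-3) + S) = 2 + 6*(-3*S + S) = 2 + 6*(-2*S) = 2 - 12*S)
a*(-122 + 17*(-5 - D(6))) = 152*(-122 + 17*(-5 - (2 - 12*6))) = 152*(-122 + 17*(-5 - (2 - 72))) = 152*(-122 + 17*(-5 - 1*(-70))) = 152*(-122 + 17*(-5 + 70)) = 152*(-122 + 17*65) = 152*(-122 + 1105) = 152*983 = 149416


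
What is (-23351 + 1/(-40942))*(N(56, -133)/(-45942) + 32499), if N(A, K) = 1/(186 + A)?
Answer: -115145917551199032835/151730560696 ≈ -7.5888e+8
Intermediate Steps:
(-23351 + 1/(-40942))*(N(56, -133)/(-45942) + 32499) = (-23351 + 1/(-40942))*(1/((186 + 56)*(-45942)) + 32499) = (-23351 - 1/40942)*(-1/45942/242 + 32499) = -956036643*((1/242)*(-1/45942) + 32499)/40942 = -956036643*(-1/11117964 + 32499)/40942 = -956036643/40942*361322712035/11117964 = -115145917551199032835/151730560696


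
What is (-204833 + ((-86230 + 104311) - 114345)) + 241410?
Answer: -59687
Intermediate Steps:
(-204833 + ((-86230 + 104311) - 114345)) + 241410 = (-204833 + (18081 - 114345)) + 241410 = (-204833 - 96264) + 241410 = -301097 + 241410 = -59687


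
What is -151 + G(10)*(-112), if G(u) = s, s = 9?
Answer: -1159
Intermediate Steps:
G(u) = 9
-151 + G(10)*(-112) = -151 + 9*(-112) = -151 - 1008 = -1159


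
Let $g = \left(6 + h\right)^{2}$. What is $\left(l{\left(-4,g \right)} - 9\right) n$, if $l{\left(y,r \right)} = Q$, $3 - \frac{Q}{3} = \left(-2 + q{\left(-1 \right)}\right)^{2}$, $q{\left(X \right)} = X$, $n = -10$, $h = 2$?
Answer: $270$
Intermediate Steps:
$g = 64$ ($g = \left(6 + 2\right)^{2} = 8^{2} = 64$)
$Q = -18$ ($Q = 9 - 3 \left(-2 - 1\right)^{2} = 9 - 3 \left(-3\right)^{2} = 9 - 27 = -18$)
$l{\left(y,r \right)} = -18$
$\left(l{\left(-4,g \right)} - 9\right) n = \left(-18 - 9\right) \left(-10\right) = \left(-27\right) \left(-10\right) = 270$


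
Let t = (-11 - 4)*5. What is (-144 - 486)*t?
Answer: 47250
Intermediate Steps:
t = -75 (t = -15*5 = -75)
(-144 - 486)*t = (-144 - 486)*(-75) = -630*(-75) = 47250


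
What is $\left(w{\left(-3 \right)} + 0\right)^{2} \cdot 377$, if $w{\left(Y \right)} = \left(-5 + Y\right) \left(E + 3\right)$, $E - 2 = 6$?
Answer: $2919488$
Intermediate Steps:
$E = 8$ ($E = 2 + 6 = 8$)
$w{\left(Y \right)} = -55 + 11 Y$ ($w{\left(Y \right)} = \left(-5 + Y\right) \left(8 + 3\right) = \left(-5 + Y\right) 11 = -55 + 11 Y$)
$\left(w{\left(-3 \right)} + 0\right)^{2} \cdot 377 = \left(\left(-55 + 11 \left(-3\right)\right) + 0\right)^{2} \cdot 377 = \left(\left(-55 - 33\right) + 0\right)^{2} \cdot 377 = \left(-88 + 0\right)^{2} \cdot 377 = \left(-88\right)^{2} \cdot 377 = 7744 \cdot 377 = 2919488$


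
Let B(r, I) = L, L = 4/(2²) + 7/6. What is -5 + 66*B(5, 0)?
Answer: 138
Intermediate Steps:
L = 13/6 (L = 4/4 + 7*(⅙) = 4*(¼) + 7/6 = 1 + 7/6 = 13/6 ≈ 2.1667)
B(r, I) = 13/6
-5 + 66*B(5, 0) = -5 + 66*(13/6) = -5 + 143 = 138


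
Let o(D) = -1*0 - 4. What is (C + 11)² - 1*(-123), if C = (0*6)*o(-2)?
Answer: 244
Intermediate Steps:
o(D) = -4 (o(D) = 0 - 4 = -4)
C = 0 (C = (0*6)*(-4) = 0*(-4) = 0)
(C + 11)² - 1*(-123) = (0 + 11)² - 1*(-123) = 11² + 123 = 121 + 123 = 244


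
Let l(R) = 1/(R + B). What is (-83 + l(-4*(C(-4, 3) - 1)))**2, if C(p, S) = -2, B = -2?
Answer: 687241/100 ≈ 6872.4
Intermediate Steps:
l(R) = 1/(-2 + R) (l(R) = 1/(R - 2) = 1/(-2 + R))
(-83 + l(-4*(C(-4, 3) - 1)))**2 = (-83 + 1/(-2 - 4*(-2 - 1)))**2 = (-83 + 1/(-2 - 4*(-3)))**2 = (-83 + 1/(-2 + 12))**2 = (-83 + 1/10)**2 = (-829/10)**2 = 687241/100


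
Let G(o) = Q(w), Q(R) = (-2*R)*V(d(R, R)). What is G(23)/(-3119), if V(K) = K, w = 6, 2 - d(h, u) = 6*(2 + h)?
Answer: -552/3119 ≈ -0.17698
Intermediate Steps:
d(h, u) = -10 - 6*h (d(h, u) = 2 - 6*(2 + h) = 2 - (12 + 6*h) = 2 + (-12 - 6*h) = -10 - 6*h)
Q(R) = -2*R*(-10 - 6*R) (Q(R) = (-2*R)*(-10 - 6*R) = -2*R*(-10 - 6*R))
G(o) = 552 (G(o) = 4*6*(5 + 3*6) = 4*6*(5 + 18) = 4*6*23 = 552)
G(23)/(-3119) = 552/(-3119) = 552*(-1/3119) = -552/3119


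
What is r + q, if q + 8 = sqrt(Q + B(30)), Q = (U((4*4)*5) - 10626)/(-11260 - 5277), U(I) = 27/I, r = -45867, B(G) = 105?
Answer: -45875 + sqrt(11556126130305)/330740 ≈ -45865.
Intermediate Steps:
Q = 850053/1322960 (Q = (27/(((4*4)*5)) - 10626)/(-11260 - 5277) = (27/((16*5)) - 10626)/(-16537) = (27/80 - 10626)*(-1/16537) = -850053/80*(-1/16537) = 850053/1322960 ≈ 0.64254)
q = -8 + sqrt(11556126130305)/330740 (q = -8 + sqrt(850053/1322960 + 105) = -8 + sqrt(139760853/1322960) = -8 + sqrt(11556126130305)/330740 ≈ 2.2783)
r + q = -45867 + (-8 + sqrt(11556126130305)/330740) = -45875 + sqrt(11556126130305)/330740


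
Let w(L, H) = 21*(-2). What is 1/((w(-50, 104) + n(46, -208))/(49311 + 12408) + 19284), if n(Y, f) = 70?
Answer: 8817/170027032 ≈ 5.1856e-5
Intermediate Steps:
w(L, H) = -42
1/((w(-50, 104) + n(46, -208))/(49311 + 12408) + 19284) = 1/((-42 + 70)/(49311 + 12408) + 19284) = 1/(28/61719 + 19284) = 1/(28*(1/61719) + 19284) = 1/(4/8817 + 19284) = 1/(170027032/8817) = 8817/170027032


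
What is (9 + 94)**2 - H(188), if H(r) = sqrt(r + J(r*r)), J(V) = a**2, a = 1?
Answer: 10609 - 3*sqrt(21) ≈ 10595.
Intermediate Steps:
J(V) = 1 (J(V) = 1**2 = 1)
H(r) = sqrt(1 + r) (H(r) = sqrt(r + 1) = sqrt(1 + r))
(9 + 94)**2 - H(188) = (9 + 94)**2 - sqrt(1 + 188) = 103**2 - sqrt(189) = 10609 - 3*sqrt(21)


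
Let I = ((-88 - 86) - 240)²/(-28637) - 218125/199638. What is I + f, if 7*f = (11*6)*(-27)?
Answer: -1495856961629/5717033406 ≈ -261.65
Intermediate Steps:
I = -40463600273/5717033406 (I = (-174 - 240)²*(-1/28637) - 218125*1/199638 = (-414)²*(-1/28637) - 218125/199638 = 171396*(-1/28637) - 218125/199638 = -171396/28637 - 218125/199638 = -40463600273/5717033406 ≈ -7.0777)
f = -1782/7 (f = ((11*6)*(-27))/7 = (66*(-27))/7 = (⅐)*(-1782) = -1782/7 ≈ -254.57)
I + f = -40463600273/5717033406 - 1782/7 = -1495856961629/5717033406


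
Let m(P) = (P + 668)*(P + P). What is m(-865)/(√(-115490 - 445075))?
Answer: -68162*I*√62285/37371 ≈ -455.2*I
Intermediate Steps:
m(P) = 2*P*(668 + P) (m(P) = (668 + P)*(2*P) = 2*P*(668 + P))
m(-865)/(√(-115490 - 445075)) = (2*(-865)*(668 - 865))/(√(-115490 - 445075)) = (2*(-865)*(-197))/(√(-560565)) = 340810/((3*I*√62285)) = 340810*(-I*√62285/186855) = -68162*I*√62285/37371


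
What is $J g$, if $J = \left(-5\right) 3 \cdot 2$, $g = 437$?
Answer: $-13110$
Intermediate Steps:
$J = -30$ ($J = \left(-15\right) 2 = -30$)
$J g = \left(-30\right) 437 = -13110$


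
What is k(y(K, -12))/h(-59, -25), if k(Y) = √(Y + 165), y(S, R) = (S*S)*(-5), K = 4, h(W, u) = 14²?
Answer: √85/196 ≈ 0.047038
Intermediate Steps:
h(W, u) = 196
y(S, R) = -5*S² (y(S, R) = S²*(-5) = -5*S²)
k(Y) = √(165 + Y)
k(y(K, -12))/h(-59, -25) = √(165 - 5*4²)/196 = √(165 - 5*16)*(1/196) = √(165 - 80)*(1/196) = √85*(1/196) = √85/196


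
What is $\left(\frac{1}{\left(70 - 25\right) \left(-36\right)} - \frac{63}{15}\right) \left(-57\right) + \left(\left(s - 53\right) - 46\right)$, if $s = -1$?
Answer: $\frac{15059}{108} \approx 139.44$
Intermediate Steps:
$\left(\frac{1}{\left(70 - 25\right) \left(-36\right)} - \frac{63}{15}\right) \left(-57\right) + \left(\left(s - 53\right) - 46\right) = \left(\frac{1}{\left(70 - 25\right) \left(-36\right)} - \frac{63}{15}\right) \left(-57\right) - 100 = \left(\frac{1}{45} \left(- \frac{1}{36}\right) - \frac{21}{5}\right) \left(-57\right) - 100 = \left(- \frac{1}{1620} - \frac{21}{5}\right) \left(-57\right) - 100 = \left(- \frac{1361}{324}\right) \left(-57\right) - 100 = \frac{25859}{108} - 100 = \frac{15059}{108}$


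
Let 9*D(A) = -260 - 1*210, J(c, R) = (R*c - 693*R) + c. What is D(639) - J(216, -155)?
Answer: -667829/9 ≈ -74203.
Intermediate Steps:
J(c, R) = c - 693*R + R*c (J(c, R) = (-693*R + R*c) + c = c - 693*R + R*c)
D(A) = -470/9 (D(A) = (-260 - 1*210)/9 = (-260 - 210)/9 = (1/9)*(-470) = -470/9)
D(639) - J(216, -155) = -470/9 - (216 - 693*(-155) - 155*216) = -470/9 - (216 + 107415 - 33480) = -470/9 - 1*74151 = -470/9 - 74151 = -667829/9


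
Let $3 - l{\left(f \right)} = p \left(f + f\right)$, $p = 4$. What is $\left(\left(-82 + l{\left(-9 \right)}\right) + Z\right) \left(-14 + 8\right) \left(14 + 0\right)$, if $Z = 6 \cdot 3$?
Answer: $-924$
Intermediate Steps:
$l{\left(f \right)} = 3 - 8 f$ ($l{\left(f \right)} = 3 - 4 \left(f + f\right) = 3 - 4 \cdot 2 f = 3 - 8 f$)
$Z = 18$
$\left(\left(-82 + l{\left(-9 \right)}\right) + Z\right) \left(-14 + 8\right) \left(14 + 0\right) = \left(\left(-82 + \left(3 - -72\right)\right) + 18\right) \left(-14 + 8\right) \left(14 + 0\right) = \left(\left(-82 + \left(3 + 72\right)\right) + 18\right) \left(\left(-6\right) 14\right) = \left(\left(-82 + 75\right) + 18\right) \left(-84\right) = \left(-7 + 18\right) \left(-84\right) = 11 \left(-84\right) = -924$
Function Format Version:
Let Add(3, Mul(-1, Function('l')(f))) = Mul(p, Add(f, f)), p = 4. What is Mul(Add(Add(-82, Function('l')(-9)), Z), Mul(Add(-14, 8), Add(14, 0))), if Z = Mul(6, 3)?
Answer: -924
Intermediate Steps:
Function('l')(f) = Add(3, Mul(-8, f)) (Function('l')(f) = Add(3, Mul(-1, Mul(4, Add(f, f)))) = Add(3, Mul(-1, Mul(4, Mul(2, f)))) = Add(3, Mul(-1, Mul(8, f))) = Add(3, Mul(-8, f)))
Z = 18
Mul(Add(Add(-82, Function('l')(-9)), Z), Mul(Add(-14, 8), Add(14, 0))) = Mul(Add(Add(-82, Add(3, Mul(-8, -9))), 18), Mul(Add(-14, 8), Add(14, 0))) = Mul(Add(Add(-82, Add(3, 72)), 18), Mul(-6, 14)) = Mul(Add(Add(-82, 75), 18), -84) = Mul(Add(-7, 18), -84) = Mul(11, -84) = -924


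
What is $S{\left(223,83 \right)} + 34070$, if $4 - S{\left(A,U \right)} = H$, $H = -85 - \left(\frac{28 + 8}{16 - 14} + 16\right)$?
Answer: $34193$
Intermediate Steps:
$H = -119$ ($H = -85 - \left(\frac{36}{2} + 16\right) = -85 - \left(36 \cdot \frac{1}{2} + 16\right) = -85 - \left(18 + 16\right) = -85 - 34 = -119$)
$S{\left(A,U \right)} = 123$ ($S{\left(A,U \right)} = 4 - -119 = 4 + 119 = 123$)
$S{\left(223,83 \right)} + 34070 = 123 + 34070 = 34193$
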